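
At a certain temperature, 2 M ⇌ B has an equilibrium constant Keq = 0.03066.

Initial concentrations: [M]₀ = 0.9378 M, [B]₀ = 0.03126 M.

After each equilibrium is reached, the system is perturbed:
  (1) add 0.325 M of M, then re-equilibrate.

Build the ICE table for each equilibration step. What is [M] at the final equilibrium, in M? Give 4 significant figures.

[M]_eq = 1.232 M

Q₀ = 0.03554 vs Keq = 0.03066 ⇒ Q>K, reverse
Step 1:
                    M           B
  I            0.9378     0.03126
  C          0.007702   -0.003851
  E            0.9455     0.02741
  solve Keq expr → x = -0.003851; check Q = 0.03066
Then add 0.325 M of M.
Step 2:
                    M           B
  I             1.271     0.02741
  C          -0.03829     0.01914
  E             1.232     0.04655
  solve Keq expr → x = 0.01914; check Q = 0.03066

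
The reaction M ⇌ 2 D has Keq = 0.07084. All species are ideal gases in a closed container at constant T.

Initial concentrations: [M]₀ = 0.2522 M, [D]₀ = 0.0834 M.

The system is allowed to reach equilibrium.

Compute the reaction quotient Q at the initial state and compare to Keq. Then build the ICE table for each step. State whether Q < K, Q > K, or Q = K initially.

Q₀ = 0.02758; Q < K (proceeds forward)

Q₀ = 0.02758 vs Keq = 0.07084 ⇒ Q<K, forward
Step 1:
                    M           D
  init         0.2522      0.0834
  Δ          -0.02213     0.04426
  eq           0.2301      0.1277
  solve Keq expr → x = 0.02213; check Q = 0.07084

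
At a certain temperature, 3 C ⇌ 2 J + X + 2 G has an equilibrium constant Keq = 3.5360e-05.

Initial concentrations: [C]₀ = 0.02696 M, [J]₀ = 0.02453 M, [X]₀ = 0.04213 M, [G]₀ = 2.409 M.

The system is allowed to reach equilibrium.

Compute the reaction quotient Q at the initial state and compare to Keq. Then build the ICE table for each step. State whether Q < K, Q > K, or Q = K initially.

Q₀ = 7.508; Q > K (proceeds reverse)

Q₀ = 7.508 vs Keq = 3.5360e-05 ⇒ Q>K, reverse
Step 1:
                   C          J          X          G
  I          0.02696    0.02453    0.04213      2.409
  C          0.03645    -0.0243   -0.01215    -0.0243
  E          0.06341 2.2996e-04    0.02998      2.385
  solve Keq expr → x = -0.01215; check Q = 3.5360e-05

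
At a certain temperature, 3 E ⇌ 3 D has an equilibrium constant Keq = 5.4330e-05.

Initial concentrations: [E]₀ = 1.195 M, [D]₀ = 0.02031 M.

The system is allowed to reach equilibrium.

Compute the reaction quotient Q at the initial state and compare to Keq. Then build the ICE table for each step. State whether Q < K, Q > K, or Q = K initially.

Q₀ = 4.9094e-06 vs Keq = 5.4330e-05 ⇒ Q<K, forward
Step 1:
                  E         D
  I           1.195   0.02031
  C        -0.02404   0.02404
  E           1.171   0.04435
  solve Keq expr → x = 0.008013; check Q = 5.4330e-05

Q₀ = 4.9094e-06; Q < K (proceeds forward)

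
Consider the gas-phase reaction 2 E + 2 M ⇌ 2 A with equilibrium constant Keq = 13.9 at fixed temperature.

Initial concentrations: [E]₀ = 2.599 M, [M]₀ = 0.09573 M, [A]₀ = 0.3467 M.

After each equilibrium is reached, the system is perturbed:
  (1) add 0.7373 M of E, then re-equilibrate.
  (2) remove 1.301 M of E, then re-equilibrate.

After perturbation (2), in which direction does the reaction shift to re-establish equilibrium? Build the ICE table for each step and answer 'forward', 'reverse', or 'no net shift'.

Direction: reverse

Q₀ = 1.942 vs Keq = 13.9 ⇒ Q<K, forward
Step 1:
                  E         M         A
  Initial     2.599   0.09573    0.3467
  Change   -0.05355  -0.05355   0.05355
  Equil       2.545   0.04218    0.4003
  solve Keq expr → x = 0.02678; check Q = 13.9
Then add 0.7373 M of E.
Step 2:
                  E         M         A
  Initial     3.283   0.04218    0.4003
  Change  -0.008675 -0.008675  0.008675
  Equil       3.274    0.0335    0.4089
  solve Keq expr → x = 0.004338; check Q = 13.9
Then remove 1.301 M of E.
Step 3:
                  E         M         A
  Initial     1.973    0.0335    0.4089
  Change      0.019     0.019    -0.019
  Equil       1.992    0.0525    0.3899
  solve Keq expr → x = -0.0095; check Q = 13.9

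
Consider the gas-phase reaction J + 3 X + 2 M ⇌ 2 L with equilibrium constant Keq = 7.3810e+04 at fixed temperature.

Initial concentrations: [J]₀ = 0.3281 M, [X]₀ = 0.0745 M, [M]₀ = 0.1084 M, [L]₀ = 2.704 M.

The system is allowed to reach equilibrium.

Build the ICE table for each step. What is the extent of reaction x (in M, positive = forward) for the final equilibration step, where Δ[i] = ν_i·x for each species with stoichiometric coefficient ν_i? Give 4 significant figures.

Q₀ = 4.5865e+06 vs Keq = 7.3810e+04 ⇒ Q>K, reverse
Step 1:
                  J         X         M         L
  I          0.3281    0.0745    0.1084     2.704
  C         0.03958    0.1187   0.07916  -0.07916
  E          0.3677    0.1932    0.1876     2.625
  solve Keq expr → x = -0.03958; check Q = 7.3810e+04

x = -0.03958 M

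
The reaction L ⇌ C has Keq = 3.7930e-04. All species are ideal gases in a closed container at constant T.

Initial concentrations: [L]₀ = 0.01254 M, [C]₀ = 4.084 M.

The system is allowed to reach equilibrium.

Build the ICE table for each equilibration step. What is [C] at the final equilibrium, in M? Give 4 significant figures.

Q₀ = 325.7 vs Keq = 3.7930e-04 ⇒ Q>K, reverse
Step 1:
                  L         C
  init      0.01254     4.084
  Δ           4.082    -4.082
  eq          4.095  0.001553
  solve Keq expr → x = -4.082; check Q = 3.7930e-04

[C]_eq = 0.001553 M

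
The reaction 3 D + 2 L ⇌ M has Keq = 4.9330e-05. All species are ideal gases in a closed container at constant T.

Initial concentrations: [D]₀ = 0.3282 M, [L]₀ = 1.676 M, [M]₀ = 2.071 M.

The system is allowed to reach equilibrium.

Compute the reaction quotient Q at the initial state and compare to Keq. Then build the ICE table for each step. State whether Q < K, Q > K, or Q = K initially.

Q₀ = 20.86; Q > K (proceeds reverse)

Q₀ = 20.86 vs Keq = 4.9330e-05 ⇒ Q>K, reverse
Step 1:
                    D           L           M
  init         0.3282       1.676       2.071
  Δ             5.424       3.616      -1.808
  eq            5.752       5.292       0.263
  solve Keq expr → x = -1.808; check Q = 4.9330e-05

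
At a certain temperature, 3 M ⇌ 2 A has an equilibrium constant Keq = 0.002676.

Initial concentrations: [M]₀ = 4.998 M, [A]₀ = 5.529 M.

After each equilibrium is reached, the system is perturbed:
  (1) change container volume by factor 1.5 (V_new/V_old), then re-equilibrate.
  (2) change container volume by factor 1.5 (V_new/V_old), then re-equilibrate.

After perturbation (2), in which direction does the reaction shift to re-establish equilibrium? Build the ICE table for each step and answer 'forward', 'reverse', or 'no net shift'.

Q₀ = 0.2449 vs Keq = 0.002676 ⇒ Q>K, reverse
Step 1:
                   M          A
  I            4.998      5.529
  C            5.612     -3.741
  E            10.61      1.788
  solve Keq expr → x = -1.871; check Q = 0.002676
Then change container volume by factor 1.5 (V_new/V_old).
Step 2:
                   M          A
  I            7.073      1.192
  C             0.25    -0.1667
  E            7.323      1.025
  solve Keq expr → x = -0.08333; check Q = 0.002676
Then change container volume by factor 1.5 (V_new/V_old).
Step 3:
                   M          A
  I            4.882     0.6834
  C           0.1494    -0.0996
  E            5.032     0.5838
  solve Keq expr → x = -0.0498; check Q = 0.002676

Direction: reverse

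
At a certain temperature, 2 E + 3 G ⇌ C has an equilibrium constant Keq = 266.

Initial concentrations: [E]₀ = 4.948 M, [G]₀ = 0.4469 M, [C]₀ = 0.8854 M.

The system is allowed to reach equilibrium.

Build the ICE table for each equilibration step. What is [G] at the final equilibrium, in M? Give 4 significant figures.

Q₀ = 0.4052 vs Keq = 266 ⇒ Q<K, forward
Step 1:
                   E          G          C
  init         4.948     0.4469     0.8854
  Δ          -0.2607    -0.3911     0.1304
  eq           4.687    0.05581      1.016
  solve Keq expr → x = 0.1304; check Q = 266

[G]_eq = 0.05581 M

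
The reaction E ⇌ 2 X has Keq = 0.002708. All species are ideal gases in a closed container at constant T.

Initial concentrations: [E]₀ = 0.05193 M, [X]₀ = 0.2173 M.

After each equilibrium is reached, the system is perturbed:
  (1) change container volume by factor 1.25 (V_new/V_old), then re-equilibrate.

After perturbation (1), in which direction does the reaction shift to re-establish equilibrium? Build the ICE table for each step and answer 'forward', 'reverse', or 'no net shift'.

Q₀ = 0.9093 vs Keq = 0.002708 ⇒ Q>K, reverse
Step 1:
                    E           X
  Initial     0.05193      0.2173
  Change      0.09856     -0.1971
  Equil        0.1505     0.02019
  solve Keq expr → x = -0.09856; check Q = 0.002708
Then change container volume by factor 1.25 (V_new/V_old).
Step 2:
                    E           X
  Initial      0.1204     0.01615
  Change  -9.1860e-04    0.001837
  Equil        0.1195     0.01799
  solve Keq expr → x = 9.1860e-04; check Q = 0.002708

Direction: forward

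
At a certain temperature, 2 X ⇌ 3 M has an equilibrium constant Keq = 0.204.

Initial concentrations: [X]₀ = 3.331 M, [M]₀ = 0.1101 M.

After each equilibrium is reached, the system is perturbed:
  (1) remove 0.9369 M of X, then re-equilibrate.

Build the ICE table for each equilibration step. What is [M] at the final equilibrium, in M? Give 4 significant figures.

Q₀ = 1.2029e-04 vs Keq = 0.204 ⇒ Q<K, forward
Step 1:
                    X           M
  init          3.331      0.1101
  Δ           -0.6786       1.018
  eq            2.652       1.128
  solve Keq expr → x = 0.3393; check Q = 0.204
Then remove 0.9369 M of X.
Step 2:
                    X           M
  init          1.716       1.128
  Δ             0.156      -0.234
  eq            1.872       0.894
  solve Keq expr → x = -0.078; check Q = 0.204

[M]_eq = 0.894 M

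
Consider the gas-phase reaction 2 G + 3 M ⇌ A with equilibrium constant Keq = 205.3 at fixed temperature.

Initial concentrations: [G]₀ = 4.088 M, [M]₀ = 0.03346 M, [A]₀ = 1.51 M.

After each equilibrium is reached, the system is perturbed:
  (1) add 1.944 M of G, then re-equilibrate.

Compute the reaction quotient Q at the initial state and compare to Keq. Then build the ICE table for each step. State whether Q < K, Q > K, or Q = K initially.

Q₀ = 2412; Q > K (proceeds reverse)

Q₀ = 2412 vs Keq = 205.3 ⇒ Q>K, reverse
Step 1:
                    G           M           A
  Initial       4.088     0.03346        1.51
  Change      0.02802     0.04203    -0.01401
  Equil         4.116     0.07549       1.496
  solve Keq expr → x = -0.01401; check Q = 205.3
Then add 1.944 M of G.
Step 2:
                    G           M           A
  Initial        6.06     0.07549       1.496
  Change     -0.01134    -0.01701    0.005671
  Equil         6.049     0.05847       1.502
  solve Keq expr → x = 0.005671; check Q = 205.3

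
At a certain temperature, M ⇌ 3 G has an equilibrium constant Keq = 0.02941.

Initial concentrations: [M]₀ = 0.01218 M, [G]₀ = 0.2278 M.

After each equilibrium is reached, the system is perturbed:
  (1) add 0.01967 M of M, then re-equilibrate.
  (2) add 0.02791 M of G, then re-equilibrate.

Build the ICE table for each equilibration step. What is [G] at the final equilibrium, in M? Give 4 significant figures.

Q₀ = 0.9705 vs Keq = 0.02941 ⇒ Q>K, reverse
Step 1:
                   M          G
  Initial    0.01218     0.2278
  Change     0.03799     -0.114
  Equil      0.05017     0.1138
  solve Keq expr → x = -0.03799; check Q = 0.02941
Then add 0.01967 M of M.
Step 2:
                   M          G
  Initial    0.06984     0.1138
  Change   -0.003669    0.01101
  Equil      0.06617     0.1248
  solve Keq expr → x = 0.003669; check Q = 0.02941
Then add 0.02791 M of G.
Step 3:
                   M          G
  Initial    0.06617     0.1528
  Change     0.00774   -0.02322
  Equil      0.07391     0.1295
  solve Keq expr → x = -0.00774; check Q = 0.02941

[G]_eq = 0.1295 M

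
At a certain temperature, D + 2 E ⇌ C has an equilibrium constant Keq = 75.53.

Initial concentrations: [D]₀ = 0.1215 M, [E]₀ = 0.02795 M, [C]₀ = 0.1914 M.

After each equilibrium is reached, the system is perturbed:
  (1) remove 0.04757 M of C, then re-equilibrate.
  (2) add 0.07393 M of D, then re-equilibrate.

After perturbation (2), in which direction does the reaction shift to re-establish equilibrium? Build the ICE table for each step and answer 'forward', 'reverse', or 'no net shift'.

Q₀ = 2017 vs Keq = 75.53 ⇒ Q>K, reverse
Step 1:
                    D           E           C
  I            0.1215     0.02795      0.1914
  C           0.04128     0.08255    -0.04128
  E            0.1628      0.1105      0.1501
  solve Keq expr → x = -0.04128; check Q = 75.53
Then remove 0.04757 M of C.
Step 2:
                    D           E           C
  I            0.1628      0.1105      0.1026
  C         -0.007003    -0.01401    0.007003
  E            0.1558      0.0965      0.1096
  solve Keq expr → x = 0.007003; check Q = 75.53
Then add 0.07393 M of D.
Step 3:
                    D           E           C
  I            0.2297      0.0965      0.1096
  C         -0.006707    -0.01341    0.006707
  E             0.223     0.08308      0.1163
  solve Keq expr → x = 0.006707; check Q = 75.53

Direction: forward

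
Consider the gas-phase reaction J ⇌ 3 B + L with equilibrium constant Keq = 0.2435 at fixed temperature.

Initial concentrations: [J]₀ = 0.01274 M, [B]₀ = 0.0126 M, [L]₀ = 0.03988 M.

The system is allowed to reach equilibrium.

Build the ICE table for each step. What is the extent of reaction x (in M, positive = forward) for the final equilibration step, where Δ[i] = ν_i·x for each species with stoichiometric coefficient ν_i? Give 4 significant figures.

x = 0.01271 M

Q₀ = 6.2618e-06 vs Keq = 0.2435 ⇒ Q<K, forward
Step 1:
                    J           B           L
  I           0.01274      0.0126     0.03988
  C          -0.01271     0.03814     0.01271
  E        2.8207e-05     0.05074     0.05259
  solve Keq expr → x = 0.01271; check Q = 0.2435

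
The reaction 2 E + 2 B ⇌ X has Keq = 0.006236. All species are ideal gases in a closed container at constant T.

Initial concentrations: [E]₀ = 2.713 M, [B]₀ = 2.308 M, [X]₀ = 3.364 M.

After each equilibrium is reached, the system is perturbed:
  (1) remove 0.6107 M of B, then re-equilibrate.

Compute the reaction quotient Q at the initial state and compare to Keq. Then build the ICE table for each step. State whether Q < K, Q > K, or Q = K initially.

Q₀ = 0.0858; Q > K (proceeds reverse)

Q₀ = 0.0858 vs Keq = 0.006236 ⇒ Q>K, reverse
Step 1:
                    E           B           X
  Initial       2.713       2.308       3.364
  Change        1.924       1.924     -0.9621
  Equil         4.637       4.232       2.402
  solve Keq expr → x = -0.9621; check Q = 0.006236
Then remove 0.6107 M of B.
Step 2:
                    E           B           X
  Initial       4.637       3.622       2.402
  Change       0.2672      0.2672     -0.1336
  Equil         4.904       3.889       2.268
  solve Keq expr → x = -0.1336; check Q = 0.006236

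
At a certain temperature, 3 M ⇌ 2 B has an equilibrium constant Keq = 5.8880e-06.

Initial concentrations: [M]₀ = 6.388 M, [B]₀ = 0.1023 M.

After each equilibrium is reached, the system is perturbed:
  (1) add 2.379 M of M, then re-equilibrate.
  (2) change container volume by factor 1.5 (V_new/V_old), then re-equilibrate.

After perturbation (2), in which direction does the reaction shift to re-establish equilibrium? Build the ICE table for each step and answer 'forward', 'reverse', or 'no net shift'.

Direction: reverse

Q₀ = 4.0147e-05 vs Keq = 5.8880e-06 ⇒ Q>K, reverse
Step 1:
                    M           B
  init          6.388      0.1023
  Δ           0.09339    -0.06226
  eq            6.481     0.04004
  solve Keq expr → x = -0.03113; check Q = 5.8880e-06
Then add 2.379 M of M.
Step 2:
                    M           B
  init           8.86     0.04004
  Δ          -0.03536     0.02358
  eq            8.825     0.06361
  solve Keq expr → x = 0.01179; check Q = 5.8880e-06
Then change container volume by factor 1.5 (V_new/V_old).
Step 3:
                    M           B
  init          5.883     0.04241
  Δ           0.01152   -0.007681
  eq            5.895     0.03473
  solve Keq expr → x = -0.00384; check Q = 5.8880e-06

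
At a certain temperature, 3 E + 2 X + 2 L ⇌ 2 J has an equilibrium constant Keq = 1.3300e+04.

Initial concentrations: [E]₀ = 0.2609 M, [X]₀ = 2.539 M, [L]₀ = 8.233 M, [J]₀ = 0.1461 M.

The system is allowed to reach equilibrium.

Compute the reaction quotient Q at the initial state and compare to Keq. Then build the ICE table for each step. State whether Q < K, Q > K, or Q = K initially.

Q₀ = 0.002751 vs Keq = 1.3300e+04 ⇒ Q<K, forward
Step 1:
                  E         X         L         J
  Initial    0.2609     2.539     8.233    0.1461
  Change    -0.2581   -0.1721   -0.1721    0.1721
  Equil    0.002755     2.367     8.061    0.3182
  solve Keq expr → x = 0.08605; check Q = 1.3300e+04

Q₀ = 0.002751; Q < K (proceeds forward)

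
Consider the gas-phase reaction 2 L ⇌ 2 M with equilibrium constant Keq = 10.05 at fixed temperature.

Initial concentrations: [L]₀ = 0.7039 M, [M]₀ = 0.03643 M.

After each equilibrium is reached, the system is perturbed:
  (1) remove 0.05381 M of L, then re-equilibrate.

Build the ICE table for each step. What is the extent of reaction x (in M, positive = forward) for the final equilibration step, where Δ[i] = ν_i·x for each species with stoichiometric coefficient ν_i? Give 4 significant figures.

x = -0.02045 M

Q₀ = 0.002679 vs Keq = 10.05 ⇒ Q<K, forward
Step 1:
                    L           M
  Initial      0.7039     0.03643
  Change      -0.5264      0.5264
  Equil        0.1775      0.5628
  solve Keq expr → x = 0.2632; check Q = 10.05
Then remove 0.05381 M of L.
Step 2:
                    L           M
  Initial      0.1237      0.5628
  Change      0.04091    -0.04091
  Equil        0.1646      0.5219
  solve Keq expr → x = -0.02045; check Q = 10.05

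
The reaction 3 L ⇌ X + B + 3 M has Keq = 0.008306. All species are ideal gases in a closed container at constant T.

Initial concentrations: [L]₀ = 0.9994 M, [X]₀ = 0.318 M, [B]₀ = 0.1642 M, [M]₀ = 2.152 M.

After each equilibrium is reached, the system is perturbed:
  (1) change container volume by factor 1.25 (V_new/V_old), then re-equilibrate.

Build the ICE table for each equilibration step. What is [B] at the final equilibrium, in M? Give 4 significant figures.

[B]_eq = 0.02718 M

Q₀ = 0.5213 vs Keq = 0.008306 ⇒ Q>K, reverse
Step 1:
                   L          X          B          M
  I           0.9994      0.318     0.1642      2.152
  C           0.4169     -0.139     -0.139    -0.4169
  E            1.416      0.179    0.02523      1.735
  solve Keq expr → x = -0.139; check Q = 0.008306
Then change container volume by factor 1.25 (V_new/V_old).
Step 2:
                   L          X          B          M
  I            1.133     0.1432    0.02019      1.388
  C         -0.02098   0.006995   0.006995    0.02098
  E            1.112     0.1502    0.02718      1.409
  solve Keq expr → x = 0.006995; check Q = 0.008306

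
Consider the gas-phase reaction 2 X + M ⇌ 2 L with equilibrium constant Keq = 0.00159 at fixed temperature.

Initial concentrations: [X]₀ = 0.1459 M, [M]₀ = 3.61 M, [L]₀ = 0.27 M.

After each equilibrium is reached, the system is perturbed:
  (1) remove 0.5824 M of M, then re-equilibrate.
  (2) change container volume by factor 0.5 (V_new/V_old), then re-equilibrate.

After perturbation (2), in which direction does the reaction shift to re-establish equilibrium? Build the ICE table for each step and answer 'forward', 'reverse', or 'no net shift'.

Q₀ = 0.9487 vs Keq = 0.00159 ⇒ Q>K, reverse
Step 1:
                  X         M         L
  I          0.1459      3.61      0.27
  C          0.2403    0.1201   -0.2403
  E          0.3862      3.73   0.02974
  solve Keq expr → x = -0.1201; check Q = 0.00159
Then remove 0.5824 M of M.
Step 2:
                  X         M         L
  I          0.3862     3.148   0.02974
  C        0.002256  0.001128 -0.002256
  E          0.3884     3.149   0.02748
  solve Keq expr → x = -0.001128; check Q = 0.00159
Then change container volume by factor 0.5 (V_new/V_old).
Step 3:
                  X         M         L
  I          0.7768     6.298   0.05497
  C        -0.02064  -0.01032   0.02064
  E          0.7562     6.287   0.07561
  solve Keq expr → x = 0.01032; check Q = 0.00159

Direction: forward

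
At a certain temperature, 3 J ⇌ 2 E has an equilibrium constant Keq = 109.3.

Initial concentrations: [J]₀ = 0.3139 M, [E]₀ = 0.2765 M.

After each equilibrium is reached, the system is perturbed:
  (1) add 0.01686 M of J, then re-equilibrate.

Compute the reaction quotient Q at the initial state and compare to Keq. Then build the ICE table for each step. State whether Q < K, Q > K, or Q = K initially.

Q₀ = 2.472; Q < K (proceeds forward)

Q₀ = 2.472 vs Keq = 109.3 ⇒ Q<K, forward
Step 1:
                    J           E
  I            0.3139      0.2765
  C           -0.1987      0.1324
  E            0.1152      0.4089
  solve Keq expr → x = 0.06622; check Q = 109.3
Then add 0.01686 M of J.
Step 2:
                    J           E
  I            0.1321      0.4089
  C          -0.01499    0.009994
  E            0.1171      0.4189
  solve Keq expr → x = 0.004997; check Q = 109.3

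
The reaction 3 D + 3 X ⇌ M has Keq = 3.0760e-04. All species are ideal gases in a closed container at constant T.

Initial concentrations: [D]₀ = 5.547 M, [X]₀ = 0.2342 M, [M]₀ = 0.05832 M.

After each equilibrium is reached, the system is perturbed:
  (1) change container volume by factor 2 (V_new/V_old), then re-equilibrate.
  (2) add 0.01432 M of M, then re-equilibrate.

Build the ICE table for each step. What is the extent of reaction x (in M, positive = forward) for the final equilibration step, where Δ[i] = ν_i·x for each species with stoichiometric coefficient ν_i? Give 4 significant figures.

Q₀ = 0.0266 vs Keq = 3.0760e-04 ⇒ Q>K, reverse
Step 1:
                    D           X           M
  Initial       5.547      0.2342     0.05832
  Change       0.1641      0.1641     -0.0547
  Equil         5.711      0.3983    0.003621
  solve Keq expr → x = -0.0547; check Q = 3.0760e-04
Then change container volume by factor 2 (V_new/V_old).
Step 2:
                    D           X           M
  Initial       2.856      0.1991     0.00181
  Change     0.005246    0.005246   -0.001749
  Equil         2.861      0.2044  6.1498e-05
  solve Keq expr → x = -0.001749; check Q = 3.0760e-04
Then add 0.01432 M of M.
Step 3:
                    D           X           M
  Initial       2.861      0.2044     0.01438
  Change       0.0428      0.0428    -0.01427
  Equil         2.904      0.2472  1.1375e-04
  solve Keq expr → x = -0.01427; check Q = 3.0760e-04

x = -0.01427 M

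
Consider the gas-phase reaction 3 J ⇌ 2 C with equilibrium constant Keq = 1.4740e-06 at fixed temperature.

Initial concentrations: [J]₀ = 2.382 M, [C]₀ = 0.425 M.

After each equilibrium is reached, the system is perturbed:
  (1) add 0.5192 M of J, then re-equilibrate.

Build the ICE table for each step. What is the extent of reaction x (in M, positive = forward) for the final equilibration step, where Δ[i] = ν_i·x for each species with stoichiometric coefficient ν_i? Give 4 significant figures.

x = 8.5027e-04 M

Q₀ = 0.01336 vs Keq = 1.4740e-06 ⇒ Q>K, reverse
Step 1:
                   J          C
  I            2.382      0.425
  C            0.628    -0.4187
  E             3.01    0.00634
  solve Keq expr → x = -0.2093; check Q = 1.4740e-06
Then add 0.5192 M of J.
Step 2:
                   J          C
  I            3.529    0.00634
  C        -0.002551   0.001701
  E            3.527   0.008041
  solve Keq expr → x = 8.5027e-04; check Q = 1.4740e-06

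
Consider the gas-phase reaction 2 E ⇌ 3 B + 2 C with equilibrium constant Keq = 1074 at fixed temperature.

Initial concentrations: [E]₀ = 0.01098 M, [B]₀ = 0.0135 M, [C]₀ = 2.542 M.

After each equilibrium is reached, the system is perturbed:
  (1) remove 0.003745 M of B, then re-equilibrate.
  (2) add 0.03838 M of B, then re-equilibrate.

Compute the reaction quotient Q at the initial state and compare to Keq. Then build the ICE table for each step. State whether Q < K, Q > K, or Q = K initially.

Q₀ = 0.1319; Q < K (proceeds forward)

Q₀ = 0.1319 vs Keq = 1074 ⇒ Q<K, forward
Step 1:
                  E         B         C
  init      0.01098    0.0135     2.542
  Δ        -0.01059   0.01588   0.01059
  eq      3.9228e-04   0.02938     2.553
  solve Keq expr → x = 0.005294; check Q = 1074
Then remove 0.003745 M of B.
Step 2:
                  E         B         C
  init    3.9228e-04   0.02564     2.553
  Δ       -7.0565e-05 1.0585e-04 7.0565e-05
  eq      3.2171e-04   0.02574     2.553
  solve Keq expr → x = 3.5283e-05; check Q = 1074
Then add 0.03838 M of B.
Step 3:
                  E         B         C
  init    3.2171e-04   0.06412     2.553
  Δ       9.0276e-04 -0.001354 -9.0276e-04
  eq       0.001224   0.06277     2.552
  solve Keq expr → x = -4.5138e-04; check Q = 1074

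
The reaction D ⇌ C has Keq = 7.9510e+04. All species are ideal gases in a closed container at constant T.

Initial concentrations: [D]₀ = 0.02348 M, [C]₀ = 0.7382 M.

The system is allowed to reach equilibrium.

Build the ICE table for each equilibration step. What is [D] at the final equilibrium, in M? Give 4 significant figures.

Q₀ = 31.44 vs Keq = 7.9510e+04 ⇒ Q<K, forward
Step 1:
                    D           C
  init        0.02348      0.7382
  Δ          -0.02347     0.02347
  eq       9.5796e-06      0.7617
  solve Keq expr → x = 0.02347; check Q = 7.9510e+04

[D]_eq = 9.5796e-06 M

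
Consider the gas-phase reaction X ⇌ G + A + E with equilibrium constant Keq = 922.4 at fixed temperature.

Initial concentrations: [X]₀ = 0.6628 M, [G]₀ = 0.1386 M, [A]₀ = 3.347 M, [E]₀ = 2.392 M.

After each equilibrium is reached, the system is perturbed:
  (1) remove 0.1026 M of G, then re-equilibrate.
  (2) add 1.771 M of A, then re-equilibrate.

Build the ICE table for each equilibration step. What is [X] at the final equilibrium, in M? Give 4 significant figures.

Q₀ = 1.674 vs Keq = 922.4 ⇒ Q<K, forward
Step 1:
                    X           G           A           E
  init         0.6628      0.1386       3.347       2.392
  Δ           -0.6524      0.6524      0.6524      0.6524
  eq          0.01044       0.791       3.999       3.044
  solve Keq expr → x = 0.6524; check Q = 922.4
Then remove 0.1026 M of G.
Step 2:
                    X           G           A           E
  init        0.01044      0.6884       3.999       3.044
  Δ          -0.00133     0.00133     0.00133     0.00133
  eq         0.009111      0.6897       4.001       3.046
  solve Keq expr → x = 0.00133; check Q = 922.4
Then add 1.771 M of A.
Step 3:
                    X           G           A           E
  init       0.009111      0.6897       5.772       3.046
  Δ          0.003932   -0.003932   -0.003932   -0.003932
  eq          0.01304      0.6858       5.768       3.042
  solve Keq expr → x = -0.003932; check Q = 922.4

[X]_eq = 0.01304 M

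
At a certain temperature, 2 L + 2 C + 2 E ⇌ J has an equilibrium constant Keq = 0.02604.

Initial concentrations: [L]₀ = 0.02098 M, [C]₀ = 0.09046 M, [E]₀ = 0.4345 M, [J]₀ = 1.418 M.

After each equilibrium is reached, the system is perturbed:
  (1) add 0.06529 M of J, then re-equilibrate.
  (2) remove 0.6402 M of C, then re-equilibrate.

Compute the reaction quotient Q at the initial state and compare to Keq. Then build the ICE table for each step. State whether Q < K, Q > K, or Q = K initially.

Q₀ = 2.0853e+06 vs Keq = 0.02604 ⇒ Q>K, reverse
Step 1:
                    L           C           E           J
  I           0.02098     0.09046      0.4345       1.418
  C             1.537       1.537       1.537     -0.7683
  E             1.558       1.627       1.971      0.6497
  solve Keq expr → x = -0.7683; check Q = 0.02604
Then add 0.06529 M of J.
Step 2:
                    L           C           E           J
  I             1.558       1.627       1.971       0.715
  C           0.02275     0.02275     0.02275    -0.01137
  E              1.58        1.65       1.994      0.7036
  solve Keq expr → x = -0.01137; check Q = 0.02604
Then remove 0.6402 M of C.
Step 3:
                    L           C           E           J
  I              1.58        1.01       1.994      0.7036
  C            0.2084      0.2084      0.2084     -0.1042
  E             1.789       1.218       2.202      0.5994
  solve Keq expr → x = -0.1042; check Q = 0.02604

Q₀ = 2.0853e+06; Q > K (proceeds reverse)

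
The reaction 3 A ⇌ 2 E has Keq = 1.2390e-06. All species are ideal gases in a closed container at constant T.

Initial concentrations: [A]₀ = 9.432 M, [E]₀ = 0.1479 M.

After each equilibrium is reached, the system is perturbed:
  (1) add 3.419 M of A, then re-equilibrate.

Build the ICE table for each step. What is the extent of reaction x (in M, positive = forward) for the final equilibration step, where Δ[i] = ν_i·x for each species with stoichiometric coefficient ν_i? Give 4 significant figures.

Q₀ = 2.6069e-05 vs Keq = 1.2390e-06 ⇒ Q>K, reverse
Step 1:
                    A           E
  init          9.432      0.1479
  Δ            0.1722     -0.1148
  eq            9.604     0.03313
  solve Keq expr → x = -0.05738; check Q = 1.2390e-06
Then add 3.419 M of A.
Step 2:
                    A           E
  init          13.02     0.03313
  Δ          -0.02852     0.01901
  eq            12.99     0.05214
  solve Keq expr → x = 0.009506; check Q = 1.2390e-06

x = 0.009506 M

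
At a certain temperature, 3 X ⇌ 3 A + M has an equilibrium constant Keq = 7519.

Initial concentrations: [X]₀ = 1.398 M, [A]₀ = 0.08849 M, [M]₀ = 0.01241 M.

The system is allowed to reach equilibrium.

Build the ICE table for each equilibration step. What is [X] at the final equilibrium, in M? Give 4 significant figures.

Q₀ = 3.1473e-06 vs Keq = 7519 ⇒ Q<K, forward
Step 1:
                  X         A         M
  Initial     1.398   0.08849   0.01241
  Change     -1.342     1.342    0.4472
  Equil     0.05634      1.43    0.4596
  solve Keq expr → x = 0.4472; check Q = 7519

[X]_eq = 0.05634 M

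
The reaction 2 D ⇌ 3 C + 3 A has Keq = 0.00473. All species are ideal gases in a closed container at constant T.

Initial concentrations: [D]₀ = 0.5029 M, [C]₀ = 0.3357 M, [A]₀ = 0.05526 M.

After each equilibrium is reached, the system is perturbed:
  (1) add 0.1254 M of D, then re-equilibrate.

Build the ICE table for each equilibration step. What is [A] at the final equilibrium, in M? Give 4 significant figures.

[A]_eq = 0.2178 M

Q₀ = 2.5242e-05 vs Keq = 0.00473 ⇒ Q<K, forward
Step 1:
                   D          C          A
  init        0.5029     0.3357    0.05526
  Δ         -0.09307     0.1396     0.1396
  eq          0.4098     0.4753     0.1949
  solve Keq expr → x = 0.04653; check Q = 0.00473
Then add 0.1254 M of D.
Step 2:
                   D          C          A
  init        0.5352     0.4753     0.1949
  Δ         -0.01531    0.02297    0.02297
  eq          0.5199     0.4983     0.2178
  solve Keq expr → x = 0.007656; check Q = 0.00473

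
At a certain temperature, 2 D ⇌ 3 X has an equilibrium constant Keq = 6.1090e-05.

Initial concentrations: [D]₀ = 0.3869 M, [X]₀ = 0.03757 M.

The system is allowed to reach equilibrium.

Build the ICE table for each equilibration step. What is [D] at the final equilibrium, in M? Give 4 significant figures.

Q₀ = 3.5426e-04 vs Keq = 6.1090e-05 ⇒ Q>K, reverse
Step 1:
                  D         X
  init       0.3869   0.03757
  Δ         0.01085  -0.01627
  eq         0.3977    0.0213
  solve Keq expr → x = -0.005423; check Q = 6.1090e-05

[D]_eq = 0.3977 M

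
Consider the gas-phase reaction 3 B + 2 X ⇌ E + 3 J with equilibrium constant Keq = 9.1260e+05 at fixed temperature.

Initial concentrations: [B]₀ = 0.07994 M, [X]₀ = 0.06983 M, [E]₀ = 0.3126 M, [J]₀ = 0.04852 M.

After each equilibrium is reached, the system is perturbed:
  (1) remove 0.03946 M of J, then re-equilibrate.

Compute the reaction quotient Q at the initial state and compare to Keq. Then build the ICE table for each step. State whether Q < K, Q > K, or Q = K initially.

Q₀ = 14.33 vs Keq = 9.1260e+05 ⇒ Q<K, forward
Step 1:
                   B          X          E          J
  Initial    0.07994    0.06983     0.3126    0.04852
  Change     -0.0696    -0.0464     0.0232     0.0696
  Equil      0.01034    0.02343     0.3358     0.1181
  solve Keq expr → x = 0.0232; check Q = 9.1260e+05
Then remove 0.03946 M of J.
Step 2:
                   B          X          E          J
  Initial    0.01034    0.02343     0.3358    0.07866
  Change   -0.002797  -0.001864 9.3219e-04   0.002797
  Equil     0.007541    0.02156     0.3367    0.08146
  solve Keq expr → x = 9.3219e-04; check Q = 9.1260e+05

Q₀ = 14.33; Q < K (proceeds forward)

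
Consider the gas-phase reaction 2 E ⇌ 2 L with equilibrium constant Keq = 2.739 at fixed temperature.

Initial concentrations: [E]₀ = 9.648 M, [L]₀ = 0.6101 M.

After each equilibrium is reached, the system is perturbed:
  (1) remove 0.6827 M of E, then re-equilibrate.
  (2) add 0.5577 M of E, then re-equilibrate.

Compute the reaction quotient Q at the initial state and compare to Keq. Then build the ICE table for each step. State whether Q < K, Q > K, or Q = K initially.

Q₀ = 0.003999 vs Keq = 2.739 ⇒ Q<K, forward
Step 1:
                    E           L
  I             9.648      0.6101
  C            -5.784       5.784
  E             3.864       6.394
  solve Keq expr → x = 2.892; check Q = 2.739
Then remove 0.6827 M of E.
Step 2:
                    E           L
  I             3.181       6.394
  C            0.4256     -0.4256
  E             3.607       5.969
  solve Keq expr → x = -0.2128; check Q = 2.739
Then add 0.5577 M of E.
Step 3:
                    E           L
  I             4.164       5.969
  C           -0.3476      0.3476
  E             3.817       6.316
  solve Keq expr → x = 0.1738; check Q = 2.739

Q₀ = 0.003999; Q < K (proceeds forward)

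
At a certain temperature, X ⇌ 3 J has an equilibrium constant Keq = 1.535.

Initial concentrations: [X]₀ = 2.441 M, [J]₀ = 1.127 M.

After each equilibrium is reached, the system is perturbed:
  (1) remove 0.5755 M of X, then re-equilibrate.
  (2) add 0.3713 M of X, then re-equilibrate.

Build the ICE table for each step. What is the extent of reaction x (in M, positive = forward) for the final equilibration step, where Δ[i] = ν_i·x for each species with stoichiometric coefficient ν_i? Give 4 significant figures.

Q₀ = 0.5864 vs Keq = 1.535 ⇒ Q<K, forward
Step 1:
                  X         J
  init        2.441     1.127
  Δ         -0.1325    0.3976
  eq          2.308     1.525
  solve Keq expr → x = 0.1325; check Q = 1.535
Then remove 0.5755 M of X.
Step 2:
                  X         J
  init        1.733     1.525
  Δ         0.04257   -0.1277
  eq          1.776     1.397
  solve Keq expr → x = -0.04257; check Q = 1.535
Then add 0.3713 M of X.
Step 3:
                  X         J
  init        2.147     1.397
  Δ        -0.02824   0.08472
  eq          2.119     1.482
  solve Keq expr → x = 0.02824; check Q = 1.535

x = 0.02824 M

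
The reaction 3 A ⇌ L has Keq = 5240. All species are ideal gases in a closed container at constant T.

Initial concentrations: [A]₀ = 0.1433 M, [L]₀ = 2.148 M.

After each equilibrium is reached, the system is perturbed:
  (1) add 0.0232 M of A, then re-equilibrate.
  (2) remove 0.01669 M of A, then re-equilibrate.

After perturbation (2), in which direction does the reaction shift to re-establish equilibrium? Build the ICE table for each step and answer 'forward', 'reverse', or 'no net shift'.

Direction: reverse

Q₀ = 730 vs Keq = 5240 ⇒ Q<K, forward
Step 1:
                    A           L
  I            0.1433       2.148
  C          -0.06875     0.02292
  E           0.07455       2.171
  solve Keq expr → x = 0.02292; check Q = 5240
Then add 0.0232 M of A.
Step 2:
                    A           L
  I           0.09775       2.171
  C          -0.02311    0.007704
  E           0.07464       2.179
  solve Keq expr → x = 0.007704; check Q = 5240
Then remove 0.01669 M of A.
Step 3:
                    A           L
  I           0.05795       2.179
  C           0.01663   -0.005542
  E           0.07457       2.173
  solve Keq expr → x = -0.005542; check Q = 5240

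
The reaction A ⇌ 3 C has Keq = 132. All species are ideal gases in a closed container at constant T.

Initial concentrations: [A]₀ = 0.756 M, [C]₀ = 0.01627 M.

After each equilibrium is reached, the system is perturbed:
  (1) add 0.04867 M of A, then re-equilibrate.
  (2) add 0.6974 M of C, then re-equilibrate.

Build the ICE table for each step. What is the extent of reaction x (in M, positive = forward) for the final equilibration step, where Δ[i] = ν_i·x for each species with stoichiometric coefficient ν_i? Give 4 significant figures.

Q₀ = 5.6969e-06 vs Keq = 132 ⇒ Q<K, forward
Step 1:
                  A         C
  Initial     0.756   0.01627
  Change    -0.6878     2.064
  Equil     0.06815      2.08
  solve Keq expr → x = 0.6878; check Q = 132
Then add 0.04867 M of A.
Step 2:
                  A         C
  Initial    0.1168      2.08
  Change   -0.03712    0.1114
  Equil      0.0797     2.191
  solve Keq expr → x = 0.03712; check Q = 132
Then add 0.6974 M of C.
Step 3:
                  A         C
  Initial    0.0797     2.889
  Change    0.06724   -0.2017
  Equil      0.1469     2.687
  solve Keq expr → x = -0.06724; check Q = 132

x = -0.06724 M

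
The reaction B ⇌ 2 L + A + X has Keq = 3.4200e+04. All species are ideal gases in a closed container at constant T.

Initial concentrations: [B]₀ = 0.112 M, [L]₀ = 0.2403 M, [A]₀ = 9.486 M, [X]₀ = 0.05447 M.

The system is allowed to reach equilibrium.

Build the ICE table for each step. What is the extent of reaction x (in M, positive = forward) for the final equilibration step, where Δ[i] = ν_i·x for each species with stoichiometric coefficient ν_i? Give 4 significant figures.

Q₀ = 0.2664 vs Keq = 3.4200e+04 ⇒ Q<K, forward
Step 1:
                   B          L          A          X
  init         0.112     0.2403      9.486    0.05447
  Δ           -0.112      0.224      0.112      0.112
  eq      1.0070e-05     0.4643      9.598     0.1665
  solve Keq expr → x = 0.112; check Q = 3.4200e+04

x = 0.112 M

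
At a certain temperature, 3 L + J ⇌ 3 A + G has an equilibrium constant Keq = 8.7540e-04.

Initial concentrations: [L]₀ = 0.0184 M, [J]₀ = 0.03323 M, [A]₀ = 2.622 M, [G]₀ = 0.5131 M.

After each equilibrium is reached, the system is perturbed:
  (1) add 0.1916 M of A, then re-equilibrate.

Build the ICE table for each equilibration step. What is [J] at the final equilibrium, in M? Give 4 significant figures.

Q₀ = 4.4680e+07 vs Keq = 8.7540e-04 ⇒ Q>K, reverse
Step 1:
                   L          J          A          G
  init        0.0184    0.03323      2.622     0.5131
  Δ            1.535     0.5117     -1.535    -0.5117
  eq           1.554     0.5449      1.087   0.001393
  solve Keq expr → x = -0.5117; check Q = 8.7540e-04
Then add 0.1916 M of A.
Step 2:
                   L          J          A          G
  init         1.554     0.5449      1.278   0.001393
  Δ         0.001591 5.3044e-04  -0.001591 -5.3044e-04
  eq           1.555     0.5455      1.277 8.6259e-04
  solve Keq expr → x = -5.3044e-04; check Q = 8.7540e-04

[J]_eq = 0.5455 M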